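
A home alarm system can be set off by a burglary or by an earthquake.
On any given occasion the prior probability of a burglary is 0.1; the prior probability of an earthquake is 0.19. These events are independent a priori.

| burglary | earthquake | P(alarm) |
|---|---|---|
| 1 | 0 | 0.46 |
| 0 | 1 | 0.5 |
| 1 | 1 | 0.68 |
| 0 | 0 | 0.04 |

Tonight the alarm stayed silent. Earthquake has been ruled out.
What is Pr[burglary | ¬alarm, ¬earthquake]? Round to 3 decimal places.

Pr[burglary | ¬alarm, ¬earthquake] ≈ 0.059

P(¬alarm | ¬earthquake) = 0.96·0.9 + 0.54·0.1 = 0.864000 + 0.054000 = 0.918000
Restricting to configurations with burglary present: 0.54·0.1 = 0.054000.
Hence the posterior is 0.054000/0.918000 ≈ 0.059.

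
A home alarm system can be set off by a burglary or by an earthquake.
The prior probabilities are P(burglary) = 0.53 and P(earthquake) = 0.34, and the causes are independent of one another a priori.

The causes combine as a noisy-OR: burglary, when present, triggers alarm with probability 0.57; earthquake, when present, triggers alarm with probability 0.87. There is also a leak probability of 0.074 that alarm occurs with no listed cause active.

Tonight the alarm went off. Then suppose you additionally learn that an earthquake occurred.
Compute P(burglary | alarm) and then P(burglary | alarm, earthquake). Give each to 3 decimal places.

Under noisy-OR, P(alarm | causes) = 1 − (1−0.074)·∏(1−qᵢ) over the active causes.
Sum P(alarm|·) weighted by the priors over the 4 (burglary, earthquake) configurations:
  P(alarm) = 0.074×0.47×0.66 + 0.87962×0.47×0.34 + 0.60182×0.53×0.66 + 0.948237×0.53×0.34
        = 0.022955 + 0.140563 + 0.210517 + 0.170872 = 0.544907
Configurations with burglary contribute 0.381389, so
  P(burglary | alarm) = 0.381389 / 0.544907 ≈ 0.700

Now condition on the additional information:
Enumerate both values of burglary and weight by the priors:
  P(alarm | earthquake) = 0.87962*0.47 + 0.948237*0.53
        = 0.413421 + 0.502566 = 0.915987
The terms with burglary present sum to 0.502566, so
  P(burglary | alarm, earthquake) = 0.502566 / 0.915987 ≈ 0.549

P(burglary | alarm) ≈ 0.700; P(burglary | alarm, earthquake) ≈ 0.549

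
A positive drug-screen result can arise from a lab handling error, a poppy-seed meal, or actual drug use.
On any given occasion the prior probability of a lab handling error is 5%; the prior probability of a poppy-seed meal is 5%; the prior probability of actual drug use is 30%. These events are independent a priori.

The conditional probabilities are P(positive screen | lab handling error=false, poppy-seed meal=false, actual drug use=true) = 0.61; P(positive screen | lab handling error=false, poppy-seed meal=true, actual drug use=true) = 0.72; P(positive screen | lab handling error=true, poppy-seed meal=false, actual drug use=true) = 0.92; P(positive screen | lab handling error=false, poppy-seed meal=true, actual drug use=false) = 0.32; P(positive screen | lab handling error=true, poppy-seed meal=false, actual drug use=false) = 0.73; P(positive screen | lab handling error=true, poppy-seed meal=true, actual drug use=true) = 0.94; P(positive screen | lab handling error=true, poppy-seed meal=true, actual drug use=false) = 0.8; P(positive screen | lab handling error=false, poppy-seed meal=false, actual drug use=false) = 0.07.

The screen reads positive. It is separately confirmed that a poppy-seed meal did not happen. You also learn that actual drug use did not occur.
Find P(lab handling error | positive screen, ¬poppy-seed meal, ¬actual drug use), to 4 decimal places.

P(lab handling error | positive screen, ¬poppy-seed meal, ¬actual drug use) ≈ 0.3544

Numerator (weight on configurations with lab handling error): 0.73·0.05 = 0.036500
Normalizer over all consistent configurations: 0.07·0.95 + 0.73·0.05 = 0.103000
P(lab handling error | positive screen, ¬poppy-seed meal, ¬actual drug use) = 0.036500/0.103000 ≈ 0.3544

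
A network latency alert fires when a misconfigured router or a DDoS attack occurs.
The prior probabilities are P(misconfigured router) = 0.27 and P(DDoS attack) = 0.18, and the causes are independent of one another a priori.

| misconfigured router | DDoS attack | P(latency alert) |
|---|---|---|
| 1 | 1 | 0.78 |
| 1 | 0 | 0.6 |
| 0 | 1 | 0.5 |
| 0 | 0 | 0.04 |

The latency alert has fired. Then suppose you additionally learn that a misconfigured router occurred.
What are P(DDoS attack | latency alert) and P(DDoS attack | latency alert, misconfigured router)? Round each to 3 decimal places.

By total probability over the 4 (misconfigured router, DDoS attack) configurations:
  P(latency alert) = 0.04×0.73×0.82 + 0.5×0.73×0.18 + 0.6×0.27×0.82 + 0.78×0.27×0.18
        = 0.023944 + 0.065700 + 0.132840 + 0.037908 = 0.260392
Keeping only the DDoS attack-present terms gives 0.103608, so
  P(DDoS attack | latency alert) = 0.103608 / 0.260392 ≈ 0.398

Now also conditioning on misconfigured router=true:
P(latency alert | misconfigured router) = 0.6×0.82 + 0.78×0.18 = 0.492000 + 0.140400 = 0.632400
The DDoS attack-present share is 0.78×0.18 = 0.140400.
Hence the posterior is 0.140400/0.632400 ≈ 0.222.

P(DDoS attack | latency alert) ≈ 0.398; P(DDoS attack | latency alert, misconfigured router) ≈ 0.222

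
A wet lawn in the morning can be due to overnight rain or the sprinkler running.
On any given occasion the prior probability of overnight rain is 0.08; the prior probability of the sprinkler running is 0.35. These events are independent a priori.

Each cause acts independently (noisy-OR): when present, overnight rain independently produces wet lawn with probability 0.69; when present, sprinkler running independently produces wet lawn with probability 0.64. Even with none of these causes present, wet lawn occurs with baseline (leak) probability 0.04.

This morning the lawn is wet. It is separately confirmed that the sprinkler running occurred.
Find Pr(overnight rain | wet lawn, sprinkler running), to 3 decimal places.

Pr(overnight rain | wet lawn, sprinkler running) ≈ 0.106

Under noisy-OR, P(wet lawn | causes) = 1 − (1−0.04)·∏(1−qᵢ) over the active causes.
P(wet lawn | sprinkler running) = 0.6544×0.92 + 0.892864×0.08 = 0.602048 + 0.071429 = 0.673477
Restricting to configurations with overnight rain present: 0.892864×0.08 = 0.071429.
So P(overnight rain | wet lawn, sprinkler running) = 0.071429/0.673477 ≈ 0.106.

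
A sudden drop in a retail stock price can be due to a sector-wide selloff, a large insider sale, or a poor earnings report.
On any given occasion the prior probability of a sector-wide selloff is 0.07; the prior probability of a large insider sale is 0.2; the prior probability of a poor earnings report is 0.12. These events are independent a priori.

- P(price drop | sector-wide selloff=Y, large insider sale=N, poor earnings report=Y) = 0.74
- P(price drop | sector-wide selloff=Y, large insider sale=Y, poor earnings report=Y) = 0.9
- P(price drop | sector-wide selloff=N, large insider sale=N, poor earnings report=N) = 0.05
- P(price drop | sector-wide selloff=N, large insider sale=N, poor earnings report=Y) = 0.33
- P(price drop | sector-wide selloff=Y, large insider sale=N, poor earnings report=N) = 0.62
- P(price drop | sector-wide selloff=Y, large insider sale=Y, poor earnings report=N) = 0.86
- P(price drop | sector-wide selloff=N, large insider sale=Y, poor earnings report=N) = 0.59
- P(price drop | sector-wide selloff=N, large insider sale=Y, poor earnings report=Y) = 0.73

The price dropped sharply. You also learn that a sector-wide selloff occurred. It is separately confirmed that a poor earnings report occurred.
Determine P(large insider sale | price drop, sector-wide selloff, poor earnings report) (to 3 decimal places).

P(large insider sale | price drop, sector-wide selloff, poor earnings report) ≈ 0.233

P(price drop | sector-wide selloff, poor earnings report) = 0.74×0.8 + 0.9×0.2 = 0.592000 + 0.180000 = 0.772000
Restricting to configurations with large insider sale present: 0.9×0.2 = 0.180000.
Hence the posterior is 0.180000/0.772000 ≈ 0.233.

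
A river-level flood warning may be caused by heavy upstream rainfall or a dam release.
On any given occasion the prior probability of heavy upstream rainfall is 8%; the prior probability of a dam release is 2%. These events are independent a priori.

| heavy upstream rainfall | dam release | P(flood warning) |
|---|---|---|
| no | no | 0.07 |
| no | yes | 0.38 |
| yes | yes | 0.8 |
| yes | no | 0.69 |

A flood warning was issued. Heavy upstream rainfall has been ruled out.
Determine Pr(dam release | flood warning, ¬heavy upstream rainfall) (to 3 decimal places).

Pr(dam release | flood warning, ¬heavy upstream rainfall) ≈ 0.100

Weight on dam release=true, given the evidence: 0.38×0.02 = 0.007600
Denominator P(flood warning | ¬heavy upstream rainfall): 0.07×0.98 + 0.38×0.02 = 0.076200
Posterior = 0.007600 / 0.076200 ≈ 0.100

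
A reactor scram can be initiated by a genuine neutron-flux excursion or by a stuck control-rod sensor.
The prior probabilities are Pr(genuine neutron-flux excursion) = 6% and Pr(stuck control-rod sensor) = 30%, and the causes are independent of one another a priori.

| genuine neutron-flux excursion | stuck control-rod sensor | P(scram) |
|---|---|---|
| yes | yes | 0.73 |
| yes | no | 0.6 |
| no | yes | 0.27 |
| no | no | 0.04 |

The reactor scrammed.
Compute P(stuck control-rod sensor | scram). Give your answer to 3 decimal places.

P(stuck control-rod sensor | scram) ≈ 0.634

By total probability over the 4 (genuine neutron-flux excursion, stuck control-rod sensor) configurations:
  P(scram) = 0.04*0.94*0.7 + 0.27*0.94*0.3 + 0.6*0.06*0.7 + 0.73*0.06*0.3
        = 0.026320 + 0.076140 + 0.025200 + 0.013140 = 0.140800
The terms with stuck control-rod sensor present sum to 0.089280, so
  P(stuck control-rod sensor | scram) = 0.089280 / 0.140800 ≈ 0.634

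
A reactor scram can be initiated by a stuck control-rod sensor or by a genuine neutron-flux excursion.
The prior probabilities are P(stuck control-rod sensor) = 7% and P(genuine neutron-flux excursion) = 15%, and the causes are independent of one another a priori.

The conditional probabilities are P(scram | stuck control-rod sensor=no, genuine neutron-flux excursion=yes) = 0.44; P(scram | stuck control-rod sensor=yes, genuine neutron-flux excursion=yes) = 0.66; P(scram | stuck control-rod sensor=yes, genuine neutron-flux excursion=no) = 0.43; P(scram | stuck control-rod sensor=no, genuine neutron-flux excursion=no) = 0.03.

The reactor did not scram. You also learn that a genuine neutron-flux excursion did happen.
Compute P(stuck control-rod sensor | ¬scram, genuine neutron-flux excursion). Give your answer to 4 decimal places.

P(stuck control-rod sensor | ¬scram, genuine neutron-flux excursion) ≈ 0.0437

Sum P(¬scram|·) weighted by the priors over both values of stuck control-rod sensor:
  P(¬scram | genuine neutron-flux excursion) = 0.56×0.93 + 0.34×0.07
        = 0.520800 + 0.023800 = 0.544600
Keeping only the stuck control-rod sensor-present terms gives 0.023800, so
  P(stuck control-rod sensor | ¬scram, genuine neutron-flux excursion) = 0.023800 / 0.544600 ≈ 0.0437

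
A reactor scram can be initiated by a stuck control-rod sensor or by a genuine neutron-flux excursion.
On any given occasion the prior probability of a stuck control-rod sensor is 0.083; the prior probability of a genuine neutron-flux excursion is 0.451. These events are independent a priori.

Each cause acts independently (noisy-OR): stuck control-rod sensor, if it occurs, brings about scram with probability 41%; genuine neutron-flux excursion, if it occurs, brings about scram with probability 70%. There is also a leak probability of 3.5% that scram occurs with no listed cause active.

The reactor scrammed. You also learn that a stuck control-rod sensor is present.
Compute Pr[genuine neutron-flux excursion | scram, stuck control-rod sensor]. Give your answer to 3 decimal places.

Pr[genuine neutron-flux excursion | scram, stuck control-rod sensor] ≈ 0.613

Under noisy-OR, P(scram | causes) = 1 − (1−0.035)·∏(1−qᵢ) over the active causes.
By total probability over both values of genuine neutron-flux excursion:
  P(scram | stuck control-rod sensor) = 0.43065×0.549 + 0.829195×0.451
        = 0.236427 + 0.373967 = 0.610394
Configurations with genuine neutron-flux excursion contribute 0.373967, so
  P(genuine neutron-flux excursion | scram, stuck control-rod sensor) = 0.373967 / 0.610394 ≈ 0.613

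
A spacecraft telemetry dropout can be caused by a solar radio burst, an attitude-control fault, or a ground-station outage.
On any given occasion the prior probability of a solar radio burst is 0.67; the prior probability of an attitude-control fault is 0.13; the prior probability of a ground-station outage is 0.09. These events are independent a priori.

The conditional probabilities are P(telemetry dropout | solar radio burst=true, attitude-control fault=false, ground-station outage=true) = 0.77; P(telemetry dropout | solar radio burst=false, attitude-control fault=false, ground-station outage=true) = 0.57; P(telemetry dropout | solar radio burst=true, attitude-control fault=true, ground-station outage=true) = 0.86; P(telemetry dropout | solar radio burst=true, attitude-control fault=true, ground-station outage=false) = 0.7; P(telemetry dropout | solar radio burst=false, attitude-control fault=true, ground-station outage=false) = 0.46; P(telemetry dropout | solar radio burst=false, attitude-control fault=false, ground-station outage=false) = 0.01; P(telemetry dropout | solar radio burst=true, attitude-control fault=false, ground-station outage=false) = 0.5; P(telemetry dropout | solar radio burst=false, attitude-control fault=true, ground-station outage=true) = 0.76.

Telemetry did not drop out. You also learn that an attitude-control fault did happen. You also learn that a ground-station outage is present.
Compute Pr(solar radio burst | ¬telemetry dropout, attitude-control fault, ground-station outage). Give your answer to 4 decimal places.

Pr(solar radio burst | ¬telemetry dropout, attitude-control fault, ground-station outage) ≈ 0.5422

P(¬telemetry dropout | attitude-control fault, ground-station outage) = 0.24·0.33 + 0.14·0.67 = 0.079200 + 0.093800 = 0.173000
The solar radio burst-present share is 0.14·0.67 = 0.093800.
P(solar radio burst | ¬telemetry dropout, attitude-control fault, ground-station outage) = 0.093800 / 0.173000 ≈ 0.5422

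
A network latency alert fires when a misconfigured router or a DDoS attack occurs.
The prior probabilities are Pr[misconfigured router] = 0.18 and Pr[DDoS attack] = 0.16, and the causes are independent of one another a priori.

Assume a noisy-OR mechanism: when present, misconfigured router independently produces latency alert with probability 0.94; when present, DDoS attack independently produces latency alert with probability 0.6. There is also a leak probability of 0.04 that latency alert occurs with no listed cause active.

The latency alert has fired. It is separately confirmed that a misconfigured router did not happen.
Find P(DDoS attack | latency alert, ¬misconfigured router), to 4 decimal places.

Under noisy-OR, P(latency alert | causes) = 1 − (1−0.04)·∏(1−qᵢ) over the active causes.
P(latency alert | ¬misconfigured router) = 0.04*0.84 + 0.616*0.16 = 0.033600 + 0.098560 = 0.132160
The DDoS attack-present share is 0.616*0.16 = 0.098560.
Hence the posterior is 0.098560/0.132160 ≈ 0.7458.

P(DDoS attack | latency alert, ¬misconfigured router) ≈ 0.7458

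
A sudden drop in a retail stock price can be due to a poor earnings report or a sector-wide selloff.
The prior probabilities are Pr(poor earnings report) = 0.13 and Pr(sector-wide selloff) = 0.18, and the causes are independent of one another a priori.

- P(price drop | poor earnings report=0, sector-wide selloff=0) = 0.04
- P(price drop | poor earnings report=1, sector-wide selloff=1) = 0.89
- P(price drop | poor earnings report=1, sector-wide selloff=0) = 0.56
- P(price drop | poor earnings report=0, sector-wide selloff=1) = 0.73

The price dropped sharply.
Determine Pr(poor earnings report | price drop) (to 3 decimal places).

Pr(poor earnings report | price drop) ≈ 0.360

Numerator (weight on configurations with poor earnings report): 0.059696 + 0.020826 = 0.080522
The normalizing constant is 0.04×0.87×0.82 + 0.73×0.87×0.18 + 0.56×0.13×0.82 + 0.89×0.13×0.18 = 0.223376
Posterior = 0.080522 / 0.223376 ≈ 0.360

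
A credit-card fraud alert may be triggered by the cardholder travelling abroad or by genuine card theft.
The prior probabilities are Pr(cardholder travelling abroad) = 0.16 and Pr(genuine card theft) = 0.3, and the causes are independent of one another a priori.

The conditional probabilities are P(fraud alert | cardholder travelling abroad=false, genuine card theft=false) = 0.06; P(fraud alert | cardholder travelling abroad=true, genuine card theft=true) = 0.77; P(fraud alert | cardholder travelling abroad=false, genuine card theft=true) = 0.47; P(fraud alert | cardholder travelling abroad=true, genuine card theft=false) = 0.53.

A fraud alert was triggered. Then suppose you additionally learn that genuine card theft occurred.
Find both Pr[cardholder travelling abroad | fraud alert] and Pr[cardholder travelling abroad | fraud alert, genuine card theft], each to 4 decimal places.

Numerator (weight on configurations with cardholder travelling abroad): 0.059360 + 0.036960 = 0.096320
Normalizer over all consistent configurations: 0.06*0.84*0.7 + 0.47*0.84*0.3 + 0.53*0.16*0.7 + 0.77*0.16*0.3 = 0.250040
Posterior = 0.096320 / 0.250040 ≈ 0.3852

Now also conditioning on genuine card theft=true:
Numerator (weight on configurations with cardholder travelling abroad): 0.77*0.16 = 0.123200
Normalizer over all consistent configurations: 0.47*0.84 + 0.77*0.16 = 0.518000
P(cardholder travelling abroad | fraud alert, genuine card theft) = 0.123200/0.518000 ≈ 0.2378
Conditioning on genuine card theft lowers the posterior on cardholder travelling abroad: the classic explaining-away effect in a common-effect structure.

Pr[cardholder travelling abroad | fraud alert] ≈ 0.3852; Pr[cardholder travelling abroad | fraud alert, genuine card theft] ≈ 0.2378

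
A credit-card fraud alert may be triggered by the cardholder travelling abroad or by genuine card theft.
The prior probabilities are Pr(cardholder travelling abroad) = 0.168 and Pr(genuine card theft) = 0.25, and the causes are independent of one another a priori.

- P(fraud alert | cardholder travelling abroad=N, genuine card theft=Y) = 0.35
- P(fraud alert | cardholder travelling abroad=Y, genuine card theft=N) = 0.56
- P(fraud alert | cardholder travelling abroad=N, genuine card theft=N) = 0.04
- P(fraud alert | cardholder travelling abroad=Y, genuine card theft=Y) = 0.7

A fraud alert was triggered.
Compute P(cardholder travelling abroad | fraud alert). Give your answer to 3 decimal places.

Weight on cardholder travelling abroad=true, given the evidence: 0.070560 + 0.029400 = 0.099960
Normalizer over all consistent configurations: 0.04×0.832×0.75 + 0.35×0.832×0.25 + 0.56×0.168×0.75 + 0.7×0.168×0.25 = 0.197720
P(cardholder travelling abroad | fraud alert) = 0.099960/0.197720 ≈ 0.506

P(cardholder travelling abroad | fraud alert) ≈ 0.506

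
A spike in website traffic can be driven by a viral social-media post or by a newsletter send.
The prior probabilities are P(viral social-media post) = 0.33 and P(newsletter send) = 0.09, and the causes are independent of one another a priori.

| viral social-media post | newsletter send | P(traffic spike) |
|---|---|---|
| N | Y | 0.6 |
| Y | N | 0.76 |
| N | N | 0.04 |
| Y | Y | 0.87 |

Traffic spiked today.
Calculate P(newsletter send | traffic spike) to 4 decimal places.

Weight on newsletter send=true, given the evidence: 0.036180 + 0.025839 = 0.062019
Denominator P(traffic spike): 0.04*0.67*0.91 + 0.6*0.67*0.09 + 0.76*0.33*0.91 + 0.87*0.33*0.09 = 0.314635
P(newsletter send | traffic spike) = 0.062019/0.314635 ≈ 0.1971

P(newsletter send | traffic spike) ≈ 0.1971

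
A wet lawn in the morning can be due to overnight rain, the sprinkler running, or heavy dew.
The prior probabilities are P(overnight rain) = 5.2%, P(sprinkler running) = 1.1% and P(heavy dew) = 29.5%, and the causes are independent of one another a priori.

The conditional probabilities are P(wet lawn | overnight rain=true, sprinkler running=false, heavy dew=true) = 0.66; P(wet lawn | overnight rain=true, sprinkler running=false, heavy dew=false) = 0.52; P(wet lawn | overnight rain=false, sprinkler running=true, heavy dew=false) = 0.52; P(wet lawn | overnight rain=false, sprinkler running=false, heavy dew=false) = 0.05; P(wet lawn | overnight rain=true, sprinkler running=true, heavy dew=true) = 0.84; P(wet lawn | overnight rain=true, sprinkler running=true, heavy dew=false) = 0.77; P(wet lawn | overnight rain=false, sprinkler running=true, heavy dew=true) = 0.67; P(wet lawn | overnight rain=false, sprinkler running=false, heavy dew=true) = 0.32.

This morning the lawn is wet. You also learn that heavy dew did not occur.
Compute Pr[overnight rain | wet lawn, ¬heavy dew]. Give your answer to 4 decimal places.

Pr[overnight rain | wet lawn, ¬heavy dew] ≈ 0.3420

Weight on overnight rain=true, given the evidence: 0.026743 + 0.000440 = 0.027183
Denominator P(wet lawn | ¬heavy dew): 0.05·0.948·0.989 + 0.52·0.948·0.011 + 0.52·0.052·0.989 + 0.77·0.052·0.011 = 0.079485
P(overnight rain | wet lawn, ¬heavy dew) = 0.027183/0.079485 ≈ 0.3420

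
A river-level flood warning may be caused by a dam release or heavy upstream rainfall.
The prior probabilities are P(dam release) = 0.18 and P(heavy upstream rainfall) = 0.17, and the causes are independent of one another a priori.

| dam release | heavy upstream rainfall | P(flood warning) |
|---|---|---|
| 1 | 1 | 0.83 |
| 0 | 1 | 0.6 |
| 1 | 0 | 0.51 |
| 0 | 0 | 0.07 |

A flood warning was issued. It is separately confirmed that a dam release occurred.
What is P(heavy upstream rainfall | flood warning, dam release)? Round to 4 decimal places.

By total probability over both values of heavy upstream rainfall:
  P(flood warning | dam release) = 0.51·0.83 + 0.83·0.17
        = 0.423300 + 0.141100 = 0.564400
Keeping only the heavy upstream rainfall-present terms gives 0.141100, so
  P(heavy upstream rainfall | flood warning, dam release) = 0.141100 / 0.564400 ≈ 0.2500

P(heavy upstream rainfall | flood warning, dam release) ≈ 0.2500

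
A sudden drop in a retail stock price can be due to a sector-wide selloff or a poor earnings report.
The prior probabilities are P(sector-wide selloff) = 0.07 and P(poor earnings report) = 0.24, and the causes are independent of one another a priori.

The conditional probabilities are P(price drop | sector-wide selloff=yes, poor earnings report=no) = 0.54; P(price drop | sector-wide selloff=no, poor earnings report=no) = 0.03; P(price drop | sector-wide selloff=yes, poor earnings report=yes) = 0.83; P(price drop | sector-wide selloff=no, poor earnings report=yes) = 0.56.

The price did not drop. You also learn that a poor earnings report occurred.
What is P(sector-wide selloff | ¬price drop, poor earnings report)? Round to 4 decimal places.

P(sector-wide selloff | ¬price drop, poor earnings report) ≈ 0.0283

P(¬price drop | poor earnings report) = 0.44·0.93 + 0.17·0.07 = 0.409200 + 0.011900 = 0.421100
The sector-wide selloff-present share is 0.17·0.07 = 0.011900.
P(sector-wide selloff | ¬price drop, poor earnings report) = 0.011900 / 0.421100 ≈ 0.0283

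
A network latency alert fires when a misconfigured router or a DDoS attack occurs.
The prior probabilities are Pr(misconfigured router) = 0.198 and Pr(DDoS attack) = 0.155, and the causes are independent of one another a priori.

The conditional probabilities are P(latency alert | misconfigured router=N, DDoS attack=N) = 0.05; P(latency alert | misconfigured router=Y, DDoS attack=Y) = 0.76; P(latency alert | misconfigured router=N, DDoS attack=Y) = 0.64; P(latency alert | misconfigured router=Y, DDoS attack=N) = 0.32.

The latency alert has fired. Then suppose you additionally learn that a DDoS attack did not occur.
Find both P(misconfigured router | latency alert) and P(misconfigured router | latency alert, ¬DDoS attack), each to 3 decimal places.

P(misconfigured router | latency alert) ≈ 0.404; P(misconfigured router | latency alert, ¬DDoS attack) ≈ 0.612

For the numerator, keep only misconfigured router=true terms: 0.053539 + 0.023324 = 0.076863
Denominator P(latency alert): 0.05*0.802*0.845 + 0.64*0.802*0.155 + 0.32*0.198*0.845 + 0.76*0.198*0.155 = 0.190306
P(misconfigured router | latency alert) = 0.076863/0.190306 ≈ 0.404

With the extra evidence:
P(latency alert | ¬DDoS attack) = 0.05×0.802 + 0.32×0.198 = 0.040100 + 0.063360 = 0.103460
Of this, 0.063360 comes from 0.32×0.198 (the misconfigured router=true cases).
So P(misconfigured router | latency alert, ¬DDoS attack) = 0.063360/0.103460 ≈ 0.612.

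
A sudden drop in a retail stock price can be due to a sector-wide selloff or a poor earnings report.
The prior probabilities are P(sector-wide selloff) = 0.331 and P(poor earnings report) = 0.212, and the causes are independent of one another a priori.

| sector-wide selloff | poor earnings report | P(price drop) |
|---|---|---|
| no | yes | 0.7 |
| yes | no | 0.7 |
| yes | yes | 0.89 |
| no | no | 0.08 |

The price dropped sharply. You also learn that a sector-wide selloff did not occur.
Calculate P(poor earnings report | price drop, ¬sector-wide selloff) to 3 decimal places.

P(poor earnings report | price drop, ¬sector-wide selloff) ≈ 0.702

Sum P(price drop|·) weighted by the priors over both values of poor earnings report:
  P(price drop | ¬sector-wide selloff) = 0.08·0.788 + 0.7·0.212
        = 0.063040 + 0.148400 = 0.211440
The terms with poor earnings report present sum to 0.148400, so
  P(poor earnings report | price drop, ¬sector-wide selloff) = 0.148400 / 0.211440 ≈ 0.702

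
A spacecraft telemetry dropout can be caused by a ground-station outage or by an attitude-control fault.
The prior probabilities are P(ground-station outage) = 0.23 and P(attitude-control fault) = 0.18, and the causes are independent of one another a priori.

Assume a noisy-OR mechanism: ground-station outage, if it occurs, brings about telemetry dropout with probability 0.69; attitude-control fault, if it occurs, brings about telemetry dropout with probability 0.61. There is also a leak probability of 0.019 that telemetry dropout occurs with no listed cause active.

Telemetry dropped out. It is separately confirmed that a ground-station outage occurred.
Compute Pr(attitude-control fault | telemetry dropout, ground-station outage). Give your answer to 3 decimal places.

Pr(attitude-control fault | telemetry dropout, ground-station outage) ≈ 0.218

Under noisy-OR, P(telemetry dropout | causes) = 1 − (1−0.019)·∏(1−qᵢ) over the active causes.
Weight on attitude-control fault=true, given the evidence: 0.881397×0.18 = 0.158651
Normalizer over all consistent configurations: 0.69589×0.82 + 0.881397×0.18 = 0.729281
Posterior = 0.158651 / 0.729281 ≈ 0.218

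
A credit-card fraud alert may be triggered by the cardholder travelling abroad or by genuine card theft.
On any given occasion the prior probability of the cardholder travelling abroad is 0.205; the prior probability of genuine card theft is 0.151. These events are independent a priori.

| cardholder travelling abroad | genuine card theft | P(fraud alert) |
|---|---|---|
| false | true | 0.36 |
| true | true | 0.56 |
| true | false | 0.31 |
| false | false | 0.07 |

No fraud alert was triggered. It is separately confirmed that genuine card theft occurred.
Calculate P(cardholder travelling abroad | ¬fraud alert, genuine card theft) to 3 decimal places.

Sum P(¬fraud alert|·) weighted by the priors over both values of cardholder travelling abroad:
  P(¬fraud alert | genuine card theft) = 0.64×0.795 + 0.44×0.205
        = 0.508800 + 0.090200 = 0.599000
Keeping only the cardholder travelling abroad-present terms gives 0.090200, so
  P(cardholder travelling abroad | ¬fraud alert, genuine card theft) = 0.090200 / 0.599000 ≈ 0.151

P(cardholder travelling abroad | ¬fraud alert, genuine card theft) ≈ 0.151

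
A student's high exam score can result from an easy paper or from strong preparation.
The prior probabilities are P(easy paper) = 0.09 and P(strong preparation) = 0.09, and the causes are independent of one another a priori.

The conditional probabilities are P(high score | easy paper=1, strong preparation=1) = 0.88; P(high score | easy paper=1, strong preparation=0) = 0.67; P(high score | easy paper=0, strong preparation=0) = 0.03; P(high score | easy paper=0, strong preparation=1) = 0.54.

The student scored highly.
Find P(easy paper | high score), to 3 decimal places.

P(easy paper | high score) ≈ 0.473

Weight on easy paper=true, given the evidence: 0.054873 + 0.007128 = 0.062001
Normalizer over all consistent configurations: 0.03·0.91·0.91 + 0.54·0.91·0.09 + 0.67·0.09·0.91 + 0.88·0.09·0.09 = 0.131070
P(easy paper | high score) = 0.062001/0.131070 ≈ 0.473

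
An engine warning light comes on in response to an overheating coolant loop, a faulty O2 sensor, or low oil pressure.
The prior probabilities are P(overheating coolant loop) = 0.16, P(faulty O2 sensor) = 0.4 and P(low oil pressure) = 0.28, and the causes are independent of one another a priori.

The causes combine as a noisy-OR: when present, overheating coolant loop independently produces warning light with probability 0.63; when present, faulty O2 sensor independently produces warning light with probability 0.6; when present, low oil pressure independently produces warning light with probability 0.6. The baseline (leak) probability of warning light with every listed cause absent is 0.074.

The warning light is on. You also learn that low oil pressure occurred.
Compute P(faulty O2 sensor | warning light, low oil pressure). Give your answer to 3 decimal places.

P(faulty O2 sensor | warning light, low oil pressure) ≈ 0.464

Under noisy-OR, P(warning light | causes) = 1 − (1−0.074)·∏(1−qᵢ) over the active causes.
Numerator (weight on configurations with faulty O2 sensor): 0.286218 + 0.060492 = 0.346710
The normalizing constant is 0.6296·0.84·0.6 + 0.85184·0.84·0.4 + 0.862952·0.16·0.6 + 0.945181·0.16·0.4 = 0.746871
P(faulty O2 sensor | warning light, low oil pressure) = 0.346710/0.746871 ≈ 0.464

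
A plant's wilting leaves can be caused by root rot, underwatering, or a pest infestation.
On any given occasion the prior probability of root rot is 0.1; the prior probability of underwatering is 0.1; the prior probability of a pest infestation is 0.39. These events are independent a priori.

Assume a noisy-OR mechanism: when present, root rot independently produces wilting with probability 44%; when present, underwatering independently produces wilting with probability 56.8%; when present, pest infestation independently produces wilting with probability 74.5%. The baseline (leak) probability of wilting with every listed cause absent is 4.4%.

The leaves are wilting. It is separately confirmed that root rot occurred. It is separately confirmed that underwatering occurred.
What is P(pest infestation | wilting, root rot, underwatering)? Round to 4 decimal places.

P(pest infestation | wilting, root rot, underwatering) ≈ 0.4390

Under noisy-OR, P(wilting | causes) = 1 − (1−0.044)·∏(1−qᵢ) over the active causes.
By total probability over both values of pest infestation:
  P(wilting | root rot, underwatering) = 0.768724·0.61 + 0.941025·0.39
        = 0.468922 + 0.367000 = 0.835922
Configurations with pest infestation contribute 0.367000, so
  P(pest infestation | wilting, root rot, underwatering) = 0.367000 / 0.835922 ≈ 0.4390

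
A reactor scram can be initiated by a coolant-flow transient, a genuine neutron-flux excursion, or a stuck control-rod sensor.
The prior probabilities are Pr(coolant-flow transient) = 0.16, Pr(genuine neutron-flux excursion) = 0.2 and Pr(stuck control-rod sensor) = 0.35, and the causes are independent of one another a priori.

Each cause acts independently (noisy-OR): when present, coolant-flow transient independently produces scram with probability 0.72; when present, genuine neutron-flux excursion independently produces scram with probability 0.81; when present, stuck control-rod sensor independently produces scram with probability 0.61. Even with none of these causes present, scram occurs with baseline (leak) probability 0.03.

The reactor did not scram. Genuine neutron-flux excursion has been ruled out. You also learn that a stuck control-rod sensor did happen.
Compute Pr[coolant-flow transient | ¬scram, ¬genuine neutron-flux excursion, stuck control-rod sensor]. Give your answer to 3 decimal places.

Pr[coolant-flow transient | ¬scram, ¬genuine neutron-flux excursion, stuck control-rod sensor] ≈ 0.051

Under noisy-OR, P(scram | causes) = 1 − (1−0.03)·∏(1−qᵢ) over the active causes.
By total probability over both values of coolant-flow transient:
  P(¬scram | ¬genuine neutron-flux excursion, stuck control-rod sensor) = 0.3783*0.84 + 0.105924*0.16
        = 0.317772 + 0.016948 = 0.334720
Configurations with coolant-flow transient contribute 0.016948, so
  P(coolant-flow transient | ¬scram, ¬genuine neutron-flux excursion, stuck control-rod sensor) = 0.016948 / 0.334720 ≈ 0.051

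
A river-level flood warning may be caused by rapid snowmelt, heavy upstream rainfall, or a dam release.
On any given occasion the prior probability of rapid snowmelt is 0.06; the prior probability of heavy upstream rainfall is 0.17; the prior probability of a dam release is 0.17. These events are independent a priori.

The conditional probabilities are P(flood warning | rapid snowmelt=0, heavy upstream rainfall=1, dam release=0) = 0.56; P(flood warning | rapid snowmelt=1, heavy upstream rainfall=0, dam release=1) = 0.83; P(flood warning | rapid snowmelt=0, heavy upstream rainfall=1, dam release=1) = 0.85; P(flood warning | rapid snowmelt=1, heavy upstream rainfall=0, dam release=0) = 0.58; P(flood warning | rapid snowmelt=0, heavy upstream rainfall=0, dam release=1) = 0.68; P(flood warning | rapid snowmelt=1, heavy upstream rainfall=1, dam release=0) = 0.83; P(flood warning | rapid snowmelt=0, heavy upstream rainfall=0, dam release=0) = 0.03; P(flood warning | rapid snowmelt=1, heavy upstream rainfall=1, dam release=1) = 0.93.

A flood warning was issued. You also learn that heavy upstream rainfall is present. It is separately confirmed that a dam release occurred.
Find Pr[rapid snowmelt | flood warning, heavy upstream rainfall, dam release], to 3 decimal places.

By total probability over both values of rapid snowmelt:
  P(flood warning | heavy upstream rainfall, dam release) = 0.85*0.94 + 0.93*0.06
        = 0.799000 + 0.055800 = 0.854800
Configurations with rapid snowmelt contribute 0.055800, so
  P(rapid snowmelt | flood warning, heavy upstream rainfall, dam release) = 0.055800 / 0.854800 ≈ 0.065

Pr[rapid snowmelt | flood warning, heavy upstream rainfall, dam release] ≈ 0.065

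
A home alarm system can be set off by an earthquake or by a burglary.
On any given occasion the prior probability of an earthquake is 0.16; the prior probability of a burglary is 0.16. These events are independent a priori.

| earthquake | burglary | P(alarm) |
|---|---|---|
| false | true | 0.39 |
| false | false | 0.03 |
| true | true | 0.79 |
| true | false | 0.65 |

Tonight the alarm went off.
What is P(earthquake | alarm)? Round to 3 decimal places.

P(earthquake | alarm) ≈ 0.594

For the numerator, keep only earthquake=true terms: 0.087360 + 0.020224 = 0.107584
Denominator P(alarm): 0.03·0.84·0.84 + 0.39·0.84·0.16 + 0.65·0.16·0.84 + 0.79·0.16·0.16 = 0.181168
Posterior = 0.107584 / 0.181168 ≈ 0.594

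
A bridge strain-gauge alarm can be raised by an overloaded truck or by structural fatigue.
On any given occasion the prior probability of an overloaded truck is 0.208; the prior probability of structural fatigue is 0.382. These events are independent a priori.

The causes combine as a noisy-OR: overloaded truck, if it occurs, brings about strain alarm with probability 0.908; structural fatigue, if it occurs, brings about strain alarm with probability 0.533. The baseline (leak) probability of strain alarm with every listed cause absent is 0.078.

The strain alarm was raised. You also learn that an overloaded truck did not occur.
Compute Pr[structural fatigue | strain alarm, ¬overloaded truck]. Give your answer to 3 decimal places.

Pr[structural fatigue | strain alarm, ¬overloaded truck] ≈ 0.819

Under noisy-OR, P(strain alarm | causes) = 1 − (1−0.078)·∏(1−qᵢ) over the active causes.
P(strain alarm | ¬overloaded truck) = 0.078*0.618 + 0.569426*0.382 = 0.048204 + 0.217521 = 0.265725
Of this, 0.217521 comes from 0.569426*0.382 (the structural fatigue=true cases).
So P(structural fatigue | strain alarm, ¬overloaded truck) = 0.217521/0.265725 ≈ 0.819.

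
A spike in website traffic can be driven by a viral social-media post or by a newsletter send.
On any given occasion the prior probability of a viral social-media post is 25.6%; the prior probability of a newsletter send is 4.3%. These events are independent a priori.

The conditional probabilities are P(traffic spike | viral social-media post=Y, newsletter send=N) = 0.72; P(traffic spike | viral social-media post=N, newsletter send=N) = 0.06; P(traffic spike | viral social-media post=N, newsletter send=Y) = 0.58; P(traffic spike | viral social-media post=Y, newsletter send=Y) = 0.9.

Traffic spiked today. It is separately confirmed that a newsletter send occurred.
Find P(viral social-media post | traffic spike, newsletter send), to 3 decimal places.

Sum P(traffic spike|·) weighted by the priors over both values of viral social-media post:
  P(traffic spike | newsletter send) = 0.58·0.744 + 0.9·0.256
        = 0.431520 + 0.230400 = 0.661920
Configurations with viral social-media post contribute 0.230400, so
  P(viral social-media post | traffic spike, newsletter send) = 0.230400 / 0.661920 ≈ 0.348

P(viral social-media post | traffic spike, newsletter send) ≈ 0.348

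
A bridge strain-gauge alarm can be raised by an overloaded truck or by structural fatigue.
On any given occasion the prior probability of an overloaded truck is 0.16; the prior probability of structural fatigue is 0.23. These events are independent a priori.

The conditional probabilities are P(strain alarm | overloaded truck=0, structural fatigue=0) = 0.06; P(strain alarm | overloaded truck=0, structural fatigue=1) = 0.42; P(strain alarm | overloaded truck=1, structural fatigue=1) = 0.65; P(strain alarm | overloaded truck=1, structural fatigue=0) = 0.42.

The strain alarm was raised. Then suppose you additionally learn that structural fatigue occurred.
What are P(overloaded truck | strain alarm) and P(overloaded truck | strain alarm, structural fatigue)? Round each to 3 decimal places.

Enumerate the 4 (overloaded truck, structural fatigue) configurations and weight by the priors:
  P(strain alarm) = 0.06*0.84*0.77 + 0.42*0.84*0.23 + 0.42*0.16*0.77 + 0.65*0.16*0.23
        = 0.038808 + 0.081144 + 0.051744 + 0.023920 = 0.195616
Configurations with overloaded truck contribute 0.075664, so
  P(overloaded truck | strain alarm) = 0.075664 / 0.195616 ≈ 0.387

Now also conditioning on structural fatigue=true:
Sum P(strain alarm|·) weighted by the priors over both values of overloaded truck:
  P(strain alarm | structural fatigue) = 0.42*0.84 + 0.65*0.16
        = 0.352800 + 0.104000 = 0.456800
The terms with overloaded truck present sum to 0.104000, so
  P(overloaded truck | strain alarm, structural fatigue) = 0.104000 / 0.456800 ≈ 0.228

P(overloaded truck | strain alarm) ≈ 0.387; P(overloaded truck | strain alarm, structural fatigue) ≈ 0.228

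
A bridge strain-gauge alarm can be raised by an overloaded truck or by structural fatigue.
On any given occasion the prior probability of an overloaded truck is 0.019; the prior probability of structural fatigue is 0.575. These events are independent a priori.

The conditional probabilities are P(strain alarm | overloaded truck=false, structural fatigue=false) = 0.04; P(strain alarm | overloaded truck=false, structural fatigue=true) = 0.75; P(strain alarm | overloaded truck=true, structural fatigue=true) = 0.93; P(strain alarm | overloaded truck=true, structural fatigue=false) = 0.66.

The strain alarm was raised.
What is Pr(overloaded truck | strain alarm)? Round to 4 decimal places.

Numerator (weight on configurations with overloaded truck): 0.005330 + 0.010160 = 0.015490
The normalizing constant is 0.04·0.981·0.425 + 0.75·0.981·0.575 + 0.66·0.019·0.425 + 0.93·0.019·0.575 = 0.455223
P(overloaded truck | strain alarm) = 0.015490/0.455223 ≈ 0.0340

Pr(overloaded truck | strain alarm) ≈ 0.0340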